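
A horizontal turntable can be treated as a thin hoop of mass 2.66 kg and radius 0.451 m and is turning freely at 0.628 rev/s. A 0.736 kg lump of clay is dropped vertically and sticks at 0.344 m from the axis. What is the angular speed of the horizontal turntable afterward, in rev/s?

ω_f ≈ 0.541 rev/s

No external torque acts about the axis; L_before = L_after.
I_p = (2.66)(0.451)² = 0.5410 kg·m².
Added inertia Σmr² = (0.736)(0.344)² = 0.08710 kg·m²; I_f = 0.5410 + 0.08710 = 0.6281 kg·m².
ω_f = I_p ω_i / I_f = (0.5410)(0.628) / 0.6281 = 0.5409 rev/s.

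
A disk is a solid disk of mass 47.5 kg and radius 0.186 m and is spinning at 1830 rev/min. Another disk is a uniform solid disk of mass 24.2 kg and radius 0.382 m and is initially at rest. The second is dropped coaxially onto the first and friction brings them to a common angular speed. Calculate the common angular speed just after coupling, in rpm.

|ω_f| ≈ 581 rpm

No external torque acts about the common axis, so total angular momentum is conserved.
Moments of inertia: I_A = ½(47.5)(0.186)² = 0.8217 kg·m²; I_B = ½(24.2)(0.382)² = 1.766 kg·m².
Taking A's sense as positive: L = (0.8217)(1830) = 1504 kg·m²·rpm.
Combined I = 0.8217 + 1.766 = 2.587 kg·m².
ω_f = L / I = 1504 / 2.587 = 581.1 rpm.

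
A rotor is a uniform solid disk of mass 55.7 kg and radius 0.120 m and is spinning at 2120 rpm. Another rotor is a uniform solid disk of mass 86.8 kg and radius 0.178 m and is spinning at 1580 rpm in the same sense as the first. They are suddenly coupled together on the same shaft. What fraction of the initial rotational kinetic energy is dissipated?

fraction ≈ 0.0173

The coupling torques are internal; angular momentum about the shared axis is conserved.
Moments of inertia: I_A = ½(55.7)(0.120)² = 0.4010 kg·m²; I_B = ½(86.8)(0.178)² = 1.375 kg·m².
Taking A's sense as positive: L = (0.4010)(2120) + (1.375)(1580) = 3023 kg·m²·rpm.
Combined I = 0.4010 + 1.375 = 1.776 kg·m².
ω_f = L / I = 3023 / 1.776 = 1702 rpm.
KE_i = ½ΣIω² = 28710 J; KE_f = ½(1.776)(178.2)² = 28210 J.
Fraction dissipated = (KE_i − KE_f)/KE_i = 0.01729.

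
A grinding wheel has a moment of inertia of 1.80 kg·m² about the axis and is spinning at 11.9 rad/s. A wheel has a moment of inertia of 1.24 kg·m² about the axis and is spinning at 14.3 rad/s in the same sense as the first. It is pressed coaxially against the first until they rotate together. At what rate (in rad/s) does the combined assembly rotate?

The coupling torques are internal; angular momentum about the shared axis is conserved.
Taking A's sense as positive: L = (1.800)(11.9) + (1.240)(14.3) = 39.15 kg·m²·rad/s.
Combined I = 1.800 + 1.240 = 3.040 kg·m².
ω_f = L / I = 39.15 / 3.040 = 12.88 rad/s.

|ω_f| ≈ 12.9 rad/s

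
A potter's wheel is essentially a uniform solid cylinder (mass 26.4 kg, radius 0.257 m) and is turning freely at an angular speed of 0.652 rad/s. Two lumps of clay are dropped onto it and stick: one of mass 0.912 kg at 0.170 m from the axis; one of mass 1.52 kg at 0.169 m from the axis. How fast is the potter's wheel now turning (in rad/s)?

No external torque acts about the axis; L_before = L_after.
I_p = ½(26.4)(0.257)² = 0.8718 kg·m².
Added inertia Σmr² = (0.912)(0.170)² + (1.52)(0.169)² = 0.06977 kg·m²; I_f = 0.8718 + 0.06977 = 0.9416 kg·m².
ω_f = I_p ω_i / I_f = (0.8718)(0.652) / 0.9416 = 0.6037 rad/s.

ω_f ≈ 0.604 rad/s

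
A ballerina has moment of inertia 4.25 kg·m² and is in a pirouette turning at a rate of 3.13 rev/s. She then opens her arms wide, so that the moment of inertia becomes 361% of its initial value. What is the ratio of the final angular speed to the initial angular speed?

Angular momentum about the spin axis is conserved since the torque about it is zero.
I₂ = 3.61 × 4.25 = 15.34 kg·m².
ω₂/ω₁ = I₁/I₂ = 4.250 / 15.34 = 0.2770.

ω₂/ω₁ ≈ 0.277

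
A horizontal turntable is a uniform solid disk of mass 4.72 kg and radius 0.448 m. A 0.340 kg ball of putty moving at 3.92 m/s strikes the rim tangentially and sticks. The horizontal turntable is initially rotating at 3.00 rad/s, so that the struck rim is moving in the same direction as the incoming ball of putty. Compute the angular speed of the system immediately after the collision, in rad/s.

About the axle the impulsive forces during the collision are internal, so angular momentum about that axis is conserved.
I_p = ½(4.72)(0.448)² = 0.4737 kg·m². Taking the sense of the ball of putty's angular momentum as positive, L_{ball} = m v R = (0.340)(3.92)(0.448) = 0.5971 kg·m²/s.
L_i = +I_p ω_p + m v R = +(0.4737)(3.00) + 0.5971 = 2.018 kg·m²/s.
After sticking, I_f = I_p + m R² = 0.4737 + (0.340)(0.448)² = 0.5419 kg·m².
ω_f = L_i / I_f = 2.018 / 0.5419 = 3.724 rad/s.

|ω_f| ≈ 3.72 rad/s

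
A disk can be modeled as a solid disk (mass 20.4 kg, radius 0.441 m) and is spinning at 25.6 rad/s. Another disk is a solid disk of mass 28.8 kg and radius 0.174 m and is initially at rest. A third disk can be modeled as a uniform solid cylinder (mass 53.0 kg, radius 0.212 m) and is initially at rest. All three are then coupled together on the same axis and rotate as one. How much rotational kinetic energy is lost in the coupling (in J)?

No external torque acts about the common axis, so total angular momentum is conserved.
Moments of inertia: I_A = ½(20.4)(0.441)² = 1.984 kg·m²; I_B = ½(28.8)(0.174)² = 0.4360 kg·m²; I_C = ½(53.0)(0.212)² = 1.191 kg·m².
Taking A's sense as positive: L = (1.984)(25.6) = 50.78 kg·m²·rad/s.
Combined I = 1.984 + 0.4360 + 1.191 = 3.611 kg·m².
ω_f = L / I = 50.78 / 3.611 = 14.06 rad/s.
KE_i = ½ΣIω² = 650.0 J; KE_f = ½(3.611)(14.06)² = 357.1 J.

ΔKE lost ≈ 293 J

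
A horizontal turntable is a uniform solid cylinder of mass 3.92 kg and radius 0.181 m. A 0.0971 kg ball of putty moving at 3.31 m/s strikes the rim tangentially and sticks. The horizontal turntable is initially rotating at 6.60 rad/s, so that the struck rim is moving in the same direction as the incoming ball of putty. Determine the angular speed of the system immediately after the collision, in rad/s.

|ω_f| ≈ 7.15 rad/s

The axle reaction passes through the axle and exerts no torque about it; angular momentum about the axle is conserved through the impact.
I_p = ½(3.92)(0.181)² = 0.06421 kg·m². Taking the sense of the ball of putty's angular momentum as positive, L_{ball} = m v R = (0.0971)(3.31)(0.181) = 0.05817 kg·m²/s.
L_i = +I_p ω_p + m v R = +(0.06421)(6.60) + 0.05817 = 0.4820 kg·m²/s.
After sticking, I_f = I_p + m R² = 0.06421 + (0.0971)(0.181)² = 0.06739 kg·m².
ω_f = L_i / I_f = 0.4820 / 0.06739 = 7.152 rad/s.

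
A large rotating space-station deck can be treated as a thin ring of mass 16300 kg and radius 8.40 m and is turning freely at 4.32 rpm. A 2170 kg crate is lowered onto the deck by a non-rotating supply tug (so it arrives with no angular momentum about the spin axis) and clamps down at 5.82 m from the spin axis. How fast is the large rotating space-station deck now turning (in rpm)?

ω_f ≈ 4.06 rpm

No external torque acts about the spin axis; L_before = L_after.
I_p = (16300)(8.40)² = 1.150e+06 kg·m².
Added inertia Σmr² = (2170)(5.82)² = 73500 kg·m²; I_f = 1.150e+06 + 73500 = 1.224e+06 kg·m².
ω_f = I_p ω_i / I_f = (1.150e+06)(4.32) / 1.224e+06 = 4.060 rpm.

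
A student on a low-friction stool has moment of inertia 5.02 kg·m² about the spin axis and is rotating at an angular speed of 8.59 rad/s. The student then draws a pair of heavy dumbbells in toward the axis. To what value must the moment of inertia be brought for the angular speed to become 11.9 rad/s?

I₂ ≈ 3.62 kg·m²

No external torque acts about the spin axis, so angular momentum is conserved.
I₂ = I₁ω₁ / ω₂ = (5.02)(8.59) / (11.9) = 3.624 kg·m².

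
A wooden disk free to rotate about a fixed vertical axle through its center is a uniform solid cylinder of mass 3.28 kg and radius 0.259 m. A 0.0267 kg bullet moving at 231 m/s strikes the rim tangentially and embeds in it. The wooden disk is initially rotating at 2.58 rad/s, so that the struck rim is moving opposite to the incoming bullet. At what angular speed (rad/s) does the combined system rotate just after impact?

About the axle the impulsive forces during the collision are internal, so angular momentum about that axis is conserved.
I_p = ½(3.28)(0.259)² = 0.1100 kg·m². Taking the sense of the bullet's angular momentum as positive, L_{bullet} = m v R = (0.0267)(231)(0.259) = 1.597 kg·m²/s.
L_i = −I_p ω_p + m v R = −(0.1100)(2.58) + 1.597 = 1.314 kg·m²/s.
After sticking, I_f = I_p + m R² = 0.1100 + (0.0267)(0.259)² = 0.1118 kg·m².
ω_f = L_i / I_f = 1.314 / 0.1118 = 11.75 rad/s.

|ω_f| ≈ 11.7 rad/s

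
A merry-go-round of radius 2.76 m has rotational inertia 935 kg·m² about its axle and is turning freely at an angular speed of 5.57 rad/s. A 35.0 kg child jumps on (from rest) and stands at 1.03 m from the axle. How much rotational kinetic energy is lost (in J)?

No external torque acts about the axle; L_before = L_after.
Added inertia Σmr² = (35.0)(1.03)² = 37.13 kg·m²; I_f = 935.0 + 37.13 = 972.1 kg·m².
ω_f = I_p ω_i / I_f = (935.0)(5.57) / 972.1 = 5.357 rad/s.
KE_i = ½(935.0)(5.570 rad/s)² = 14500 J; KE_f = ½(972.1)(5.357)² = 13950 J.

energy lost ≈ 554 J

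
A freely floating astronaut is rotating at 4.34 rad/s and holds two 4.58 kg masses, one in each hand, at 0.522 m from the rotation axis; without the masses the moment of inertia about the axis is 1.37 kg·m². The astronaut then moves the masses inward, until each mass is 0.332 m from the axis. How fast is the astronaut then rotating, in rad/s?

No external torque acts about the spin axis, so angular momentum is conserved.
I₁ = 1.37 + 2(4.58)(0.522)² = 3.866 kg·m²; I₂ = 1.37 + 2(4.58)(0.332)² = 2.380 kg·m².
ω₂ = I₁ω₁ / I₂ = (3.866)(4.34 rad/s) / (2.380) = 7.051 rad/s.

ω₂ ≈ 7.05 rad/s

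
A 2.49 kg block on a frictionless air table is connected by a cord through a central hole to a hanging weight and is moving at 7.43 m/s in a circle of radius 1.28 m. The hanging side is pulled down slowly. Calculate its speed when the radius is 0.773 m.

The only horizontal force on the mass is along the cord (radial), so it exerts no torque about the hole and angular momentum m v r is conserved.
v₂ = v₁ r₁ / r₂ = (7.43)(1.28) / (0.773) = 12.30 m/s.

v₂ ≈ 12.3 m/s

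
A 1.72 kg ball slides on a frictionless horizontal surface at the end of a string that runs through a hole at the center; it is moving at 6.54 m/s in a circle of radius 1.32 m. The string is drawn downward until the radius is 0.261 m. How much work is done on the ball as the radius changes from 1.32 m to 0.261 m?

Central (radial) force ⇒ zero torque about the center ⇒ m v r is constant.
v₂ = v₁ r₁ / r₂ = (6.54)(1.32) / (0.261) = 33.08 m/s.
W = ΔKE = ½m(v₂² − v₁²) = 904.1 J.

W ≈ 904 J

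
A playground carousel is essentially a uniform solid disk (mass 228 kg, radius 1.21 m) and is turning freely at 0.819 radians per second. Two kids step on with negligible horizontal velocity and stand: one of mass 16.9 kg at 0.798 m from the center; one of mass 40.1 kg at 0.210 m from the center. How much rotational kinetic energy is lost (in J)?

No external torque acts about the center; L_before = L_after.
I_p = ½(228)(1.21)² = 166.9 kg·m².
Added inertia Σmr² = (16.9)(0.798)² + (40.1)(0.210)² = 12.53 kg·m²; I_f = 166.9 + 12.53 = 179.4 kg·m².
ω_f = I_p ω_i / I_f = (166.9)(0.819) / 179.4 = 0.7618 rad/s.
KE_i = ½(166.9)(0.8190 rad/s)² = 55.98 J; KE_f = ½(179.4)(0.7618)² = 52.07 J.

energy lost ≈ 3.91 J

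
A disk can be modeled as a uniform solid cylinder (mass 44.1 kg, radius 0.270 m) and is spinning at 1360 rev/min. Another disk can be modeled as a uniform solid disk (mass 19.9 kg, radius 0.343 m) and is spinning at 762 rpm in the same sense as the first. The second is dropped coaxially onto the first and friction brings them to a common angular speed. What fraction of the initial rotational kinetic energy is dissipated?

fraction ≈ 0.0663

No external torque acts about the common axis, so total angular momentum is conserved.
Moments of inertia: I_A = ½(44.1)(0.270)² = 1.607 kg·m²; I_B = ½(19.9)(0.343)² = 1.171 kg·m².
Taking A's sense as positive: L = (1.607)(1360) + (1.171)(762) = 3078 kg·m²·rpm.
Combined I = 1.607 + 1.171 = 2.778 kg·m².
ω_f = L / I = 3078 / 2.778 = 1108 rpm.
KE_i = ½ΣIω² = 20030 J; KE_f = ½(2.778)(116.0)² = 18700 J.
Fraction dissipated = (KE_i − KE_f)/KE_i = 0.06631.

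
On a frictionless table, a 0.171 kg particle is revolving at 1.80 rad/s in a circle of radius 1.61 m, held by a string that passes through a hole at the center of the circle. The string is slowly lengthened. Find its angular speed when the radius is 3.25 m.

ω₂ ≈ 0.442 rad/s

No torque about the axis ⇒ m r₁² ω₁ = m r₂² ω₂.
ω₂ = ω₁ (r₁/r₂)² = (1.80)(1.61/3.25)² = 0.4417 rad/s.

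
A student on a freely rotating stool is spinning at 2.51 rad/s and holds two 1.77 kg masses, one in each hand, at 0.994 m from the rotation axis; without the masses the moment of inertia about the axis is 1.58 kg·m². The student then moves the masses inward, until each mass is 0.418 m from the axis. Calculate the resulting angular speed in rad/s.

Angular momentum about the spin axis is conserved since the torque about it is zero.
I₁ = 1.58 + 2(1.77)(0.994)² = 5.078 kg·m²; I₂ = 1.58 + 2(1.77)(0.418)² = 2.199 kg·m².
ω₂ = I₁ω₁ / I₂ = (5.078)(2.51 rad/s) / (2.199) = 5.797 rad/s.

ω₂ ≈ 5.80 rad/s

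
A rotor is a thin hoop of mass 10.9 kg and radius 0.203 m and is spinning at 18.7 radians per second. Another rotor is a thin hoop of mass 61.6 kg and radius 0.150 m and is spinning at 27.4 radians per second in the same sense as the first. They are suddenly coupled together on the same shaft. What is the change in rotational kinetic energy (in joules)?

The coupling torques are internal; angular momentum about the shared axis is conserved.
Moments of inertia: I_A = (10.9)(0.203)² = 0.4492 kg·m²; I_B = (61.6)(0.150)² = 1.386 kg·m².
Taking A's sense as positive: L = (0.4492)(18.7) + (1.386)(27.4) = 46.38 kg·m²·rad/s.
Combined I = 0.4492 + 1.386 = 1.835 kg·m².
ω_f = L / I = 46.38 / 1.835 = 25.27 rad/s.
KE_i = ½ΣIω² = 598.8 J; KE_f = ½(1.835)(25.27)² = 586.0 J.

ΔKE ≈ -12.8 J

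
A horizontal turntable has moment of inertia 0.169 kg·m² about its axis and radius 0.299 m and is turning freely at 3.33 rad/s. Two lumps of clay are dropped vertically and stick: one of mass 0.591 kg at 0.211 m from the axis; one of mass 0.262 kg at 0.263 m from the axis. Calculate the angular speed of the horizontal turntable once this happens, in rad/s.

ω_f ≈ 2.64 rad/s

No external torque acts about the axis; L_before = L_after.
Added inertia Σmr² = (0.591)(0.211)² + (0.262)(0.263)² = 0.04443 kg·m²; I_f = 0.1690 + 0.04443 = 0.2134 kg·m².
ω_f = I_p ω_i / I_f = (0.1690)(3.33) / 0.2134 = 2.637 rad/s.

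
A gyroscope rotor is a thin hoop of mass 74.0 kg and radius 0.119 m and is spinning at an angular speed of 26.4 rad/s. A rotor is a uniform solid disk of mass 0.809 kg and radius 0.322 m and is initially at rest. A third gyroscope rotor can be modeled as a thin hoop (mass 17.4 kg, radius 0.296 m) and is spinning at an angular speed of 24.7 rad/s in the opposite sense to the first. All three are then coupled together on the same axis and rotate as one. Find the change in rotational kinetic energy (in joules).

ΔKE ≈ -811 J

The coupling torques are internal; angular momentum about the shared axis is conserved.
Moments of inertia: I_A = (74.0)(0.119)² = 1.048 kg·m²; I_B = ½(0.809)(0.322)² = 0.04194 kg·m²; I_C = (17.4)(0.296)² = 1.525 kg·m².
Taking A's sense as positive: L = (1.048)(26.4) − (1.525)(24.7) = -9.991 kg·m²·rad/s.
Combined I = 1.048 + 0.04194 + 1.525 = 2.614 kg·m².
ω_f = L / I = -9.991 / 2.614 = -3.821 rad/s.
KE_i = ½ΣIω² = 830.2 J; KE_f = ½(2.614)(3.821)² = 19.09 J.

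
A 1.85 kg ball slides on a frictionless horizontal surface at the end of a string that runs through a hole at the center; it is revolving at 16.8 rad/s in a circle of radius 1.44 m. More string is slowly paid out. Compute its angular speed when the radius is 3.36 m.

ω₂ ≈ 3.09 rad/s

No torque about the axis ⇒ m r₁² ω₁ = m r₂² ω₂.
ω₂ = ω₁ (r₁/r₂)² = (16.8)(1.44/3.36)² = 3.086 rad/s.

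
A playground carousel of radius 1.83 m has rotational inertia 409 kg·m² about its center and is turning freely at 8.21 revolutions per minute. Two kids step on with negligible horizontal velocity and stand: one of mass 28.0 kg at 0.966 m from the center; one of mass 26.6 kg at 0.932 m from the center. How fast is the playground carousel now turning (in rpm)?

ω_f ≈ 7.33 rpm

The added mass arrives with no angular momentum about the center, and any external torque about the center is negligible, so the system's angular momentum is conserved.
Added inertia Σmr² = (28.0)(0.966)² + (26.6)(0.932)² = 49.23 kg·m²; I_f = 409.0 + 49.23 = 458.2 kg·m².
ω_f = I_p ω_i / I_f = (409.0)(8.21) / 458.2 = 7.328 rpm.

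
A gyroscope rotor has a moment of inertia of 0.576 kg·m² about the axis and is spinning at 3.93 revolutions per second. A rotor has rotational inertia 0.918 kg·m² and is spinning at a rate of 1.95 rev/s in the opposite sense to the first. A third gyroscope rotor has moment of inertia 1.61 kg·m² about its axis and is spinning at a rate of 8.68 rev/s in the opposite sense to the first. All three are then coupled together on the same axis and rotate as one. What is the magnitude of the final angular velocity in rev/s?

|ω_f| ≈ 4.35 rev/s

The coupling torques are internal; angular momentum about the shared axis is conserved.
Taking A's sense as positive: L = (0.5760)(3.93) − (0.9180)(1.95) − (1.610)(8.68) = -13.50 kg·m²·rev/s.
Combined I = 0.5760 + 0.9180 + 1.610 = 3.104 kg·m².
ω_f = L / I = -13.50 / 3.104 = -4.350 rev/s.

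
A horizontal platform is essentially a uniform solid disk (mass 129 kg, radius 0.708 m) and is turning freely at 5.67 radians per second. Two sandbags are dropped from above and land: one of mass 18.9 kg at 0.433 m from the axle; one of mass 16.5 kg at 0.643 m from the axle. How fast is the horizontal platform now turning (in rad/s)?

ω_f ≈ 4.29 rad/s

No external torque acts about the axle; L_before = L_after.
I_p = ½(129)(0.708)² = 32.33 kg·m².
Added inertia Σmr² = (18.9)(0.433)² + (16.5)(0.643)² = 10.37 kg·m²; I_f = 32.33 + 10.37 = 42.70 kg·m².
ω_f = I_p ω_i / I_f = (32.33)(5.67) / 42.70 = 4.294 rad/s.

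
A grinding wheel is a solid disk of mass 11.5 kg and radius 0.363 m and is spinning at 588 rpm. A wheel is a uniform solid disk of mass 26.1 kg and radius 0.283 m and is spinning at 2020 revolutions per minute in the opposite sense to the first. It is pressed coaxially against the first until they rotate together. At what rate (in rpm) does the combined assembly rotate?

The coupling torques are internal; angular momentum about the shared axis is conserved.
Moments of inertia: I_A = ½(11.5)(0.363)² = 0.7577 kg·m²; I_B = ½(26.1)(0.283)² = 1.045 kg·m².
Taking A's sense as positive: L = (0.7577)(588) − (1.045)(2020) = -1666 kg·m²·rpm.
Combined I = 0.7577 + 1.045 = 1.803 kg·m².
ω_f = L / I = -1666 / 1.803 = -923.9 rpm.

|ω_f| ≈ 924 rpm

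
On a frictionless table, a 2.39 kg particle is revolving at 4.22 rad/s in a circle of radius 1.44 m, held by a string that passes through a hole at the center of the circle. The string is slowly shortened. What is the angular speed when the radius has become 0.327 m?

No torque about the axis ⇒ m r₁² ω₁ = m r₂² ω₂.
ω₂ = ω₁ (r₁/r₂)² = (4.22)(1.44/0.327)² = 81.84 rad/s.

ω₂ ≈ 81.8 rad/s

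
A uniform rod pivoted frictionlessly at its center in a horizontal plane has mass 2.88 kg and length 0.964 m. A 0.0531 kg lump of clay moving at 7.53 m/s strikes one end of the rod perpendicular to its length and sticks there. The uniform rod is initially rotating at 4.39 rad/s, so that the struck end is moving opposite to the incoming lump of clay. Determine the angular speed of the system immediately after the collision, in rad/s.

|ω_f| ≈ 3.34 rad/s

The axle reaction passes through the pivot and exerts no torque about it; angular momentum about the pivot is conserved through the impact.
I_p = (1/12)(2.88)(0.964)² = 0.2230 kg·m². Taking the sense of the lump of clay's angular momentum as positive, L_{lump} = m v R = (0.0531)(7.53)(0.964/2) = 0.1927 kg·m²/s.
L_i = −I_p ω_p + m v R = −(0.2230)(4.39) + 0.1927 = -0.7864 kg·m²/s.
After sticking, I_f = I_p + m R² = 0.2230 + (0.0531)(0.964/2)² = 0.2354 kg·m².
ω_f = L_i / I_f = -0.7864 / 0.2354 = -3.341 rad/s.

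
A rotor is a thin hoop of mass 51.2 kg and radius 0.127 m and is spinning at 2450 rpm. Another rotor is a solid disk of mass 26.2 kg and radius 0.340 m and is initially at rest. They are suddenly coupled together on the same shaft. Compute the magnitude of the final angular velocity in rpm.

The coupling torques are internal; angular momentum about the shared axis is conserved.
Moments of inertia: I_A = (51.2)(0.127)² = 0.8258 kg·m²; I_B = ½(26.2)(0.340)² = 1.514 kg·m².
Taking A's sense as positive: L = (0.8258)(2450) = 2023 kg·m²·rpm.
Combined I = 0.8258 + 1.514 = 2.340 kg·m².
ω_f = L / I = 2023 / 2.340 = 864.6 rpm.

|ω_f| ≈ 865 rpm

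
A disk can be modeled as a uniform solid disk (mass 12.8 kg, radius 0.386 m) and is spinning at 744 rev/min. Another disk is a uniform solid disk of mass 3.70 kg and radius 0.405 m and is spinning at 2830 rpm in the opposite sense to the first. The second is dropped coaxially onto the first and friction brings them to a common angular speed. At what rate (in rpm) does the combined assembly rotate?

|ω_f| ≈ 119 rpm

The coupling torques are internal; angular momentum about the shared axis is conserved.
Moments of inertia: I_A = ½(12.8)(0.386)² = 0.9536 kg·m²; I_B = ½(3.70)(0.405)² = 0.3034 kg·m².
Taking A's sense as positive: L = (0.9536)(744) − (0.3034)(2830) = -149.3 kg·m²·rpm.
Combined I = 0.9536 + 0.3034 = 1.257 kg·m².
ω_f = L / I = -149.3 / 1.257 = -118.8 rpm.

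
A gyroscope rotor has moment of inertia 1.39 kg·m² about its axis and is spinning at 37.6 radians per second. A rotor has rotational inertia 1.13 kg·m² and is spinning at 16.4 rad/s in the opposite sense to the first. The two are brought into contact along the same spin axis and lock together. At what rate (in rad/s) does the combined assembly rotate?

|ω_f| ≈ 13.4 rad/s

The coupling torques are internal; angular momentum about the shared axis is conserved.
Taking A's sense as positive: L = (1.390)(37.6) − (1.130)(16.4) = 33.73 kg·m²·rad/s.
Combined I = 1.390 + 1.130 = 2.520 kg·m².
ω_f = L / I = 33.73 / 2.520 = 13.39 rad/s.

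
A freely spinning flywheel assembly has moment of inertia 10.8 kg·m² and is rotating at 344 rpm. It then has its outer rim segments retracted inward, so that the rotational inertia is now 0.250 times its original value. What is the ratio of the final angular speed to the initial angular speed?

ω₂/ω₁ ≈ 4.00

No external torque acts about the spin axis, so angular momentum is conserved.
I₂ = 0.250 × 10.8 = 2.700 kg·m².
ω₂/ω₁ = I₁/I₂ = 10.80 / 2.700 = 4.000.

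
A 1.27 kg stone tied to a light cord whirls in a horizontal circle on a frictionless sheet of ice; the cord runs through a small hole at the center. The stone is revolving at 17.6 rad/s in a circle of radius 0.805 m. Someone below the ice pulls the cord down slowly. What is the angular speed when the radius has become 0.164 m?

No torque about the axis ⇒ m r₁² ω₁ = m r₂² ω₂.
ω₂ = ω₁ (r₁/r₂)² = (17.6)(0.805/0.164)² = 424.0 rad/s.

ω₂ ≈ 424 rad/s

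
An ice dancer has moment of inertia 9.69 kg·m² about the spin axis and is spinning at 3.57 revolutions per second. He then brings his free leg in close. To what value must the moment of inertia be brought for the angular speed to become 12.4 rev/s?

With no external torque about the axis, L is conserved: I₁ω₁ = I₂ω₂.
I₂ = I₁ω₁ / ω₂ = (9.69)(3.57) / (12.4) = 2.790 kg·m².

I₂ ≈ 2.79 kg·m²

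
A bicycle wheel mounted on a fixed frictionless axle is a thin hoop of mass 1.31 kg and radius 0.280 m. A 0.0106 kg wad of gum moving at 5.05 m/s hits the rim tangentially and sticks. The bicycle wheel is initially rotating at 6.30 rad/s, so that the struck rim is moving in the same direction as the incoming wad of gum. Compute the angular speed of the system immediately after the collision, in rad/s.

About the axle the impulsive forces during the collision are internal, so angular momentum about that axis is conserved.
I_p = (1.31)(0.280)² = 0.1027 kg·m². Taking the sense of the wad of gum's angular momentum as positive, L_{wad} = m v R = (0.0106)(5.05)(0.280) = 0.01499 kg·m²/s.
L_i = +I_p ω_p + m v R = +(0.1027)(6.30) + 0.01499 = 0.6620 kg·m²/s.
After sticking, I_f = I_p + m R² = 0.1027 + (0.0106)(0.280)² = 0.1035 kg·m².
ω_f = L_i / I_f = 0.6620 / 0.1035 = 6.394 rad/s.

|ω_f| ≈ 6.39 rad/s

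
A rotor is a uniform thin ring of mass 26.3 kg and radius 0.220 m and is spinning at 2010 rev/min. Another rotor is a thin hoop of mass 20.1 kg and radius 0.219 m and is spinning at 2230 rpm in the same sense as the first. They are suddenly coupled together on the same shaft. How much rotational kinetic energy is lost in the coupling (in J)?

ΔKE lost ≈ 146 J

No external torque acts about the common axis, so total angular momentum is conserved.
Moments of inertia: I_A = (26.3)(0.220)² = 1.273 kg·m²; I_B = (20.1)(0.219)² = 0.9640 kg·m².
Taking A's sense as positive: L = (1.273)(2010) + (0.9640)(2230) = 4708 kg·m²·rpm.
Combined I = 1.273 + 0.9640 = 2.237 kg·m².
ω_f = L / I = 4708 / 2.237 = 2105 rpm.
KE_i = ½ΣIω² = 54480 J; KE_f = ½(2.237)(220.4)² = 54340 J.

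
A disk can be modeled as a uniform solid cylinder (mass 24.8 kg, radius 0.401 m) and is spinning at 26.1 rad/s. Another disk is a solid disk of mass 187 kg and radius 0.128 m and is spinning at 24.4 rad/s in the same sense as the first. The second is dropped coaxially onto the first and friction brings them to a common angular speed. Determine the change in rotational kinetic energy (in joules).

No external torque acts about the common axis, so total angular momentum is conserved.
Moments of inertia: I_A = ½(24.8)(0.401)² = 1.994 kg·m²; I_B = ½(187)(0.128)² = 1.532 kg·m².
Taking A's sense as positive: L = (1.994)(26.1) + (1.532)(24.4) = 89.42 kg·m²·rad/s.
Combined I = 1.994 + 1.532 = 3.526 kg·m².
ω_f = L / I = 89.42 / 3.526 = 25.36 rad/s.
KE_i = ½ΣIω² = 1135 J; KE_f = ½(3.526)(25.36)² = 1134 J.

ΔKE ≈ -1.25 J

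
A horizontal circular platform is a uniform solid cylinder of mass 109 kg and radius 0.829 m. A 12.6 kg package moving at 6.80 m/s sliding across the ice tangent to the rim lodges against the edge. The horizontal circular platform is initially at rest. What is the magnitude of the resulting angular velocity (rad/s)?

The axle reaction passes through the central axle and exerts no torque about it; angular momentum about the central axle is conserved through the impact.
I_p = ½(109)(0.829)² = 37.45 kg·m². Taking the sense of the package's angular momentum as positive, L_{package} = m v R = (12.6)(6.80)(0.829) = 71.03 kg·m²/s.
L_i = 0 + 71.03 = 71.03 kg·m²/s.
After sticking, I_f = I_p + m R² = 37.45 + (12.6)(0.829)² = 46.11 kg·m².
ω_f = L_i / I_f = 71.03 / 46.11 = 1.540 rad/s.

|ω_f| ≈ 1.54 rad/s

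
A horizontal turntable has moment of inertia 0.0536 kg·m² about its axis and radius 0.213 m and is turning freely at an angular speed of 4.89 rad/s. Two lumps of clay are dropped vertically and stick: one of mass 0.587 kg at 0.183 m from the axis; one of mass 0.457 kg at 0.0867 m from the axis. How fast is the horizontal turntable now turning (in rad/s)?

ω_f ≈ 3.42 rad/s

No external torque acts about the axis; L_before = L_after.
Added inertia Σmr² = (0.587)(0.183)² + (0.457)(0.0867)² = 0.02309 kg·m²; I_f = 0.05360 + 0.02309 = 0.07669 kg·m².
ω_f = I_p ω_i / I_f = (0.05360)(4.89) / 0.07669 = 3.418 rad/s.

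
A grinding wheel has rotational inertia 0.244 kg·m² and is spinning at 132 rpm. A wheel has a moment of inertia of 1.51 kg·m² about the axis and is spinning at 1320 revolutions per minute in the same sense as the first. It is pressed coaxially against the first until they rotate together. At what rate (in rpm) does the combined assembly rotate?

No external torque acts about the common axis, so total angular momentum is conserved.
Taking A's sense as positive: L = (0.2440)(132) + (1.510)(1320) = 2025 kg·m²·rpm.
Combined I = 0.2440 + 1.510 = 1.754 kg·m².
ω_f = L / I = 2025 / 1.754 = 1155 rpm.

|ω_f| ≈ 1150 rpm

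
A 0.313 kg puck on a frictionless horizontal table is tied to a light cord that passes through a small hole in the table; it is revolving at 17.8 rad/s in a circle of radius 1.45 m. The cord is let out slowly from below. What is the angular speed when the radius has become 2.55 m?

No torque about the axis ⇒ m r₁² ω₁ = m r₂² ω₂.
ω₂ = ω₁ (r₁/r₂)² = (17.8)(1.45/2.55)² = 5.755 rad/s.

ω₂ ≈ 5.76 rad/s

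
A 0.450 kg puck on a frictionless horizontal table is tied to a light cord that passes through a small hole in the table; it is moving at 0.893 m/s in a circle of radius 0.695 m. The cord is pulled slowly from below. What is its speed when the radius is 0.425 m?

The only horizontal force on the mass is along the cord (radial), so it exerts no torque about the hole and angular momentum m v r is conserved.
v₂ = v₁ r₁ / r₂ = (0.893)(0.695) / (0.425) = 1.460 m/s.

v₂ ≈ 1.46 m/s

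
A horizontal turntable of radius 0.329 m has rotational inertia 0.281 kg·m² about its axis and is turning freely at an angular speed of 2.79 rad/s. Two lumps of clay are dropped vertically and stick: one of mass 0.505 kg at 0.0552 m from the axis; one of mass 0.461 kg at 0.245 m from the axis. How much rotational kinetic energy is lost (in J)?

No external torque acts about the axis; L_before = L_after.
Added inertia Σmr² = (0.505)(0.0552)² + (0.461)(0.245)² = 0.02921 kg·m²; I_f = 0.2810 + 0.02921 = 0.3102 kg·m².
ω_f = I_p ω_i / I_f = (0.2810)(2.79) / 0.3102 = 2.527 rad/s.
KE_i = ½(0.2810)(2.790 rad/s)² = 1.094 J; KE_f = ½(0.3102)(2.527)² = 0.9907 J.

energy lost ≈ 0.103 J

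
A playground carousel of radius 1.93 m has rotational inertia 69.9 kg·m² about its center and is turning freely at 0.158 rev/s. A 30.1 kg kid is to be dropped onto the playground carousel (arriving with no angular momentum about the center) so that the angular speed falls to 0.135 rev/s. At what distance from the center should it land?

r ≈ 0.629 m

No external torque acts about the center; L_before = L_after.
I_p ω_i = (I_p + m r²) ω_f ⇒ m r² = I_p(ω_i/ω_f − 1) = 69.90(0.158/0.135 − 1) = 11.91 kg·m².
r = √(11.91/30.1) = 0.6290 m.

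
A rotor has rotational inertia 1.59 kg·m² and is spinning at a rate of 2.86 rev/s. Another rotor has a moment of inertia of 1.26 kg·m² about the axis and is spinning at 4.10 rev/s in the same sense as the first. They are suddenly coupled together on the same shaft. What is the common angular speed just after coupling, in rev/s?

|ω_f| ≈ 3.41 rev/s

No external torque acts about the common axis, so total angular momentum is conserved.
Taking A's sense as positive: L = (1.590)(2.86) + (1.260)(4.10) = 9.713 kg·m²·rev/s.
Combined I = 1.590 + 1.260 = 2.850 kg·m².
ω_f = L / I = 9.713 / 2.850 = 3.408 rev/s.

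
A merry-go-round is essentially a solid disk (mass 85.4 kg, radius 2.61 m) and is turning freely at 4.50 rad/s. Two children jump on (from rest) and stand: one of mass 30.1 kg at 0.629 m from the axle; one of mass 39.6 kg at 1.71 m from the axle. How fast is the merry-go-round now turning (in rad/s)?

The added mass arrives with no angular momentum about the axle, and any external torque about the axle is negligible, so the system's angular momentum is conserved.
I_p = ½(85.4)(2.61)² = 290.9 kg·m².
Added inertia Σmr² = (30.1)(0.629)² + (39.6)(1.71)² = 127.7 kg·m²; I_f = 290.9 + 127.7 = 418.6 kg·m².
ω_f = I_p ω_i / I_f = (290.9)(4.50) / 418.6 = 3.127 rad/s.

ω_f ≈ 3.13 rad/s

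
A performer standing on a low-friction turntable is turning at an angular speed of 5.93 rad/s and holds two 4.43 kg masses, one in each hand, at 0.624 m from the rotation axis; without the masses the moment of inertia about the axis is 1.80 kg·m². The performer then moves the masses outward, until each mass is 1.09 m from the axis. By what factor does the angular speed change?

ω₂/ω₁ ≈ 0.426

No external torque acts about the spin axis, so angular momentum is conserved.
I₁ = 1.80 + 2(4.43)(0.624)² = 5.250 kg·m²; I₂ = 1.80 + 2(4.43)(1.09)² = 12.33 kg·m².
ω₂/ω₁ = I₁/I₂ = 5.250 / 12.33 = 0.4259.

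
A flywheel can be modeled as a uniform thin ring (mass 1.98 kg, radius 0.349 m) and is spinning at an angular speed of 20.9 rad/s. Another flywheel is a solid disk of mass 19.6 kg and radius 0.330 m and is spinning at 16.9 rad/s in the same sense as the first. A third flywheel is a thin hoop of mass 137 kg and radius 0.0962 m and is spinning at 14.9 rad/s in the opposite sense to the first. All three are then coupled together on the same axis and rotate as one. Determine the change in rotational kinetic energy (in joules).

ΔKE ≈ -342 J

The coupling torques are internal; angular momentum about the shared axis is conserved.
Moments of inertia: I_A = (1.98)(0.349)² = 0.2412 kg·m²; I_B = ½(19.6)(0.330)² = 1.067 kg·m²; I_C = (137)(0.0962)² = 1.268 kg·m².
Taking A's sense as positive: L = (0.2412)(20.9) + (1.067)(16.9) − (1.268)(14.9) = 4.185 kg·m²·rad/s.
Combined I = 0.2412 + 1.067 + 1.268 = 2.576 kg·m².
ω_f = L / I = 4.185 / 2.576 = 1.625 rad/s.
KE_i = ½ΣIω² = 345.8 J; KE_f = ½(2.576)(1.625)² = 3.400 J.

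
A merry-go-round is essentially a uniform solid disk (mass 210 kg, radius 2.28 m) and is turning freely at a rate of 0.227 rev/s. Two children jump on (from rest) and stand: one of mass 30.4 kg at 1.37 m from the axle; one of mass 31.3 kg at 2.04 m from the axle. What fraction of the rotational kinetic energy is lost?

fraction ≈ 0.255

The added mass arrives with no angular momentum about the axle, and any external torque about the axle is negligible, so the system's angular momentum is conserved.
I_p = ½(210)(2.28)² = 545.8 kg·m².
Added inertia Σmr² = (30.4)(1.37)² + (31.3)(2.04)² = 187.3 kg·m²; I_f = 545.8 + 187.3 = 733.1 kg·m².
ω_f = I_p ω_i / I_f = (545.8)(0.227) / 733.1 = 0.1690 rev/s.
KE_i = ½(545.8)(1.426 rad/s)² = 555.2 J; KE_f = ½(733.1)(1.062)² = 413.3 J.
Fraction lost = 0.2555.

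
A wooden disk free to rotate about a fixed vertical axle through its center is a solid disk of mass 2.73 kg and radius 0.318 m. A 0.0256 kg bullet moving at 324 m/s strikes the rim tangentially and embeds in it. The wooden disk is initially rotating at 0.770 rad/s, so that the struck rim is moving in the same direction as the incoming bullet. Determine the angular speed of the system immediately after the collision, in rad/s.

|ω_f| ≈ 19.5 rad/s

About the axle the impulsive forces during the collision are internal, so angular momentum about that axis is conserved.
I_p = ½(2.73)(0.318)² = 0.1380 kg·m². Taking the sense of the bullet's angular momentum as positive, L_{bullet} = m v R = (0.0256)(324)(0.318) = 2.638 kg·m²/s.
L_i = +I_p ω_p + m v R = +(0.1380)(0.770) + 2.638 = 2.744 kg·m²/s.
After sticking, I_f = I_p + m R² = 0.1380 + (0.0256)(0.318)² = 0.1406 kg·m².
ω_f = L_i / I_f = 2.744 / 0.1406 = 19.51 rad/s.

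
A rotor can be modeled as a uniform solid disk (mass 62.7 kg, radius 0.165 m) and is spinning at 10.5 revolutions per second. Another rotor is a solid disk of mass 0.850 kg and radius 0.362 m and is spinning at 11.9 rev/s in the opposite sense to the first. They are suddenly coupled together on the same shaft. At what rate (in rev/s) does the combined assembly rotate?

|ω_f| ≈ 9.13 rev/s

No external torque acts about the common axis, so total angular momentum is conserved.
Moments of inertia: I_A = ½(62.7)(0.165)² = 0.8535 kg·m²; I_B = ½(0.850)(0.362)² = 0.05569 kg·m².
Taking A's sense as positive: L = (0.8535)(10.5) − (0.05569)(11.9) = 8.299 kg·m²·rev/s.
Combined I = 0.8535 + 0.05569 = 0.9092 kg·m².
ω_f = L / I = 8.299 / 0.9092 = 9.128 rev/s.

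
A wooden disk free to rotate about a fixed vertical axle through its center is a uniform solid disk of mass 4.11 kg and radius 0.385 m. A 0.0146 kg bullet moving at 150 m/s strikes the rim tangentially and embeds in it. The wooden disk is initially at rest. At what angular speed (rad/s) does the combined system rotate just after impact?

|ω_f| ≈ 2.75 rad/s

The axle reaction passes through the axle and exerts no torque about it; angular momentum about the axle is conserved through the impact.
I_p = ½(4.11)(0.385)² = 0.3046 kg·m². Taking the sense of the bullet's angular momentum as positive, L_{bullet} = m v R = (0.0146)(150)(0.385) = 0.8431 kg·m²/s.
L_i = 0 + 0.8431 = 0.8431 kg·m²/s.
After sticking, I_f = I_p + m R² = 0.3046 + (0.0146)(0.385)² = 0.3068 kg·m².
ω_f = L_i / I_f = 0.8431 / 0.3068 = 2.749 rad/s.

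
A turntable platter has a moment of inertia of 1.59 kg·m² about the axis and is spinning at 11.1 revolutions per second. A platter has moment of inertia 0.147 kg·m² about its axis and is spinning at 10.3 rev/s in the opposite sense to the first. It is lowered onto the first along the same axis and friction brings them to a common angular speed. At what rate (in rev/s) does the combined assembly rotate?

No external torque acts about the common axis, so total angular momentum is conserved.
Taking A's sense as positive: L = (1.590)(11.1) − (0.1470)(10.3) = 16.13 kg·m²·rev/s.
Combined I = 1.590 + 0.1470 = 1.737 kg·m².
ω_f = L / I = 16.13 / 1.737 = 9.289 rev/s.

|ω_f| ≈ 9.29 rev/s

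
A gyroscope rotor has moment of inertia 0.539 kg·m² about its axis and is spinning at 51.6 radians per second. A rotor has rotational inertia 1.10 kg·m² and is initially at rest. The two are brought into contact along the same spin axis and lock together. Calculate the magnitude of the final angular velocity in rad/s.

|ω_f| ≈ 17.0 rad/s

The coupling torques are internal; angular momentum about the shared axis is conserved.
Taking A's sense as positive: L = (0.5390)(51.6) = 27.81 kg·m²·rad/s.
Combined I = 0.5390 + 1.100 = 1.639 kg·m².
ω_f = L / I = 27.81 / 1.639 = 16.97 rad/s.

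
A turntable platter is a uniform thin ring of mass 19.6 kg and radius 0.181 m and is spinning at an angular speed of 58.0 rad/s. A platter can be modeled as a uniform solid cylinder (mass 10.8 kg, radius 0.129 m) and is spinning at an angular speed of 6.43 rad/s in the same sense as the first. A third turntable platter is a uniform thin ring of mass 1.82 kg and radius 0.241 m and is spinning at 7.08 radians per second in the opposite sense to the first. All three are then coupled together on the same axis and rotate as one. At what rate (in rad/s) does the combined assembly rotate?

No external torque acts about the common axis, so total angular momentum is conserved.
Moments of inertia: I_A = (19.6)(0.181)² = 0.6421 kg·m²; I_B = ½(10.8)(0.129)² = 0.08986 kg·m²; I_C = (1.82)(0.241)² = 0.1057 kg·m².
Taking A's sense as positive: L = (0.6421)(58.0) + (0.08986)(6.43) − (0.1057)(7.08) = 37.07 kg·m²·rad/s.
Combined I = 0.6421 + 0.08986 + 0.1057 = 0.8377 kg·m².
ω_f = L / I = 37.07 / 0.8377 = 44.26 rad/s.

|ω_f| ≈ 44.3 rad/s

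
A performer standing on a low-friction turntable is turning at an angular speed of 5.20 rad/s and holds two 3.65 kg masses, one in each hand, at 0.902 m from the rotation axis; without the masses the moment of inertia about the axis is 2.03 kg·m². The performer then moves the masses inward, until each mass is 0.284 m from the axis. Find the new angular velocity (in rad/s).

ω₂ ≈ 15.8 rad/s

No external torque acts about the spin axis, so angular momentum is conserved.
I₁ = 2.03 + 2(3.65)(0.902)² = 7.969 kg·m²; I₂ = 2.03 + 2(3.65)(0.284)² = 2.619 kg·m².
ω₂ = I₁ω₁ / I₂ = (7.969)(5.20 rad/s) / (2.619) = 15.82 rad/s.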